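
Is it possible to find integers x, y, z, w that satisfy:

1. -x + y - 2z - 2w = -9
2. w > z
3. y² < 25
Yes

Take x = 7, y = 0, z = 0, w = 1. Substituting into each constraint:
  (1) (-7) + 0 - 2(0) - 2(1) = -9 ✓
  (2) 1 > 0 ✓
  (3) y² = (0)² = 0, and 0 < 25 ✓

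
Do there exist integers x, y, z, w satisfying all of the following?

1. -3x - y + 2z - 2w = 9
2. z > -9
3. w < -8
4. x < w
Yes

Take x = -10, y = 23, z = -8, w = -9. Substituting into each constraint:
  (1) -3(-10) + (-23) + 2(-8) - 2(-9) = 9 ✓
  (2) -8 > -9 ✓
  (3) -9 < -8 ✓
  (4) -10 < -9 ✓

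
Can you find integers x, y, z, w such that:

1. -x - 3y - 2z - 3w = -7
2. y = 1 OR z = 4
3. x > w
Yes

Take x = -1, y = 2, z = 4, w = -2. Substituting into each constraint:
  (1) 1 - 3(2) - 2(4) - 3(-2) = -7 ✓
  (2) z = 4, target 4 ✓ (second branch holds)
  (3) -1 > -2 ✓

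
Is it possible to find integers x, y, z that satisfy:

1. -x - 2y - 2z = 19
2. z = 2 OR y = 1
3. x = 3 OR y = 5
Yes

Take x = -33, y = 5, z = 2. Substituting into each constraint:
  (1) 33 - 2(5) - 2(2) = 19 ✓
  (2) z = 2, target 2 ✓ (first branch holds)
  (3) y = 5, target 5 ✓ (second branch holds)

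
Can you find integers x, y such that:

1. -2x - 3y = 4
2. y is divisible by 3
Yes

Take x = -2, y = 0. Substituting into each constraint:
  (1) -2(-2) - 3(0) = 4 ✓
  (2) 0 = 3 × 0, remainder 0 ✓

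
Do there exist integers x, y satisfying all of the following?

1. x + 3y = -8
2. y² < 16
Yes

Take x = 1, y = -3. Substituting into each constraint:
  (1) 1 + 3(-3) = -8 ✓
  (2) y² = (-3)² = 9, and 9 < 16 ✓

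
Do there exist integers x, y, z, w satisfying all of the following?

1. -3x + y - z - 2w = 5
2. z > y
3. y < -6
Yes

Take x = 0, y = -7, z = 0, w = -6. Substituting into each constraint:
  (1) -3(0) + (-7) + 0 - 2(-6) = 5 ✓
  (2) 0 > -7 ✓
  (3) -7 < -6 ✓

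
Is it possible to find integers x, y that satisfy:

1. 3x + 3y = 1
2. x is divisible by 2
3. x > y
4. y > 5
No

Even the single constraint (3x + 3y = 1) is infeasible over the integers.

  - 3x + 3y = 1: every term on the left is divisible by 3, so the LHS ≡ 0 (mod 3), but the RHS 1 is not — no integer solution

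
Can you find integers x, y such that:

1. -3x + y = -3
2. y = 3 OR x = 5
Yes

Take x = 2, y = 3. Substituting into each constraint:
  (1) -3(2) + 3 = -3 ✓
  (2) y = 3, target 3 ✓ (first branch holds)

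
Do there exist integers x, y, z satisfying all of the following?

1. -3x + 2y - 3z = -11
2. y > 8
Yes

Take x = 0, y = 11, z = 11. Substituting into each constraint:
  (1) -3(0) + 2(11) - 3(11) = -11 ✓
  (2) 11 > 8 ✓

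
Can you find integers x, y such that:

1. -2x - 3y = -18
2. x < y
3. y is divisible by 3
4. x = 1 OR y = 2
No

A contradictory subset is {-2x - 3y = -18, x < y, x = 1 OR y = 2}. No integer assignment can satisfy these jointly:

  - -2x - 3y = -18: is a linear equation tying the variables together
  - x < y: bounds one variable relative to another variable
  - x = 1 OR y = 2: forces a choice: either x = 1 or y = 2

Split on the disjunction (x = 1 OR y = 2):
  • If x = 1: with x = 1, every remaining term of the linear equation is divisible by 3, so the left side is ≡ 0 (mod 3); but the right side -16 ≡ 2 (mod 3). No integers can satisfy it.
  • If y = 2: the equation forces x = 6, giving (y, x) = (2, 6), which violates y > x.
Both branches are infeasible, so the system has no integer solution.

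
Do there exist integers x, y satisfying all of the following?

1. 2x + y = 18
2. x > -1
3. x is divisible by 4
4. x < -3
No

A contradictory subset is {x > -1, x < -3}. No integer assignment can satisfy these jointly:

  - x > -1: bounds one variable relative to a constant
  - x < -3: bounds one variable relative to a constant

Direct contradiction: the bounds on x require x ≥ 0 and x ≤ -4 simultaneously, which is empty.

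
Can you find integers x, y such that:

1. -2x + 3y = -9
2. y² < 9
Yes

Take x = 3, y = -1. Substituting into each constraint:
  (1) -2(3) + 3(-1) = -9 ✓
  (2) y² = (-1)² = 1, and 1 < 9 ✓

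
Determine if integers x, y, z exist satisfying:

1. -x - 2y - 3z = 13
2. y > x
Yes

Take x = -1, y = 0, z = -4. Substituting into each constraint:
  (1) 1 - 2(0) - 3(-4) = 13 ✓
  (2) 0 > -1 ✓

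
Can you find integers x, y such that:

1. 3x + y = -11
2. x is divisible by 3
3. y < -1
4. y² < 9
Yes

Take x = -3, y = -2. Substituting into each constraint:
  (1) 3(-3) + (-2) = -11 ✓
  (2) -3 = 3 × -1, remainder 0 ✓
  (3) -2 < -1 ✓
  (4) y² = (-2)² = 4, and 4 < 9 ✓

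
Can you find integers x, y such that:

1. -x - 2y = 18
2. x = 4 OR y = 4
Yes

Take x = -26, y = 4. Substituting into each constraint:
  (1) 26 - 2(4) = 18 ✓
  (2) y = 4, target 4 ✓ (second branch holds)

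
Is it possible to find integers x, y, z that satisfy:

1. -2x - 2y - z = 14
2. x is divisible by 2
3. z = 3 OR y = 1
Yes

Take x = -10, y = 1, z = 4. Substituting into each constraint:
  (1) -2(-10) - 2(1) + (-4) = 14 ✓
  (2) -10 = 2 × -5, remainder 0 ✓
  (3) y = 1, target 1 ✓ (second branch holds)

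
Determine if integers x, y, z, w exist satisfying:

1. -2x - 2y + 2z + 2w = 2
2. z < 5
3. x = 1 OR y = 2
Yes

Take x = 0, y = 2, z = 3, w = 0. Substituting into each constraint:
  (1) -2(0) - 2(2) + 2(3) + 2(0) = 2 ✓
  (2) 3 < 5 ✓
  (3) y = 2, target 2 ✓ (second branch holds)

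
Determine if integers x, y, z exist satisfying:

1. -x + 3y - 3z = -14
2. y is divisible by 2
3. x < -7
Yes

Take x = -10, y = 0, z = 8. Substituting into each constraint:
  (1) 10 + 3(0) - 3(8) = -14 ✓
  (2) 0 = 2 × 0, remainder 0 ✓
  (3) -10 < -7 ✓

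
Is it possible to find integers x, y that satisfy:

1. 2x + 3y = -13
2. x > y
Yes

Take x = -2, y = -3. Substituting into each constraint:
  (1) 2(-2) + 3(-3) = -13 ✓
  (2) -2 > -3 ✓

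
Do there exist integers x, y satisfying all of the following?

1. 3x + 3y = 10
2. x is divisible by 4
No

Even the single constraint (3x + 3y = 10) is infeasible over the integers.

  - 3x + 3y = 10: every term on the left is divisible by 3, so the LHS ≡ 0 (mod 3), but the RHS 10 is not — no integer solution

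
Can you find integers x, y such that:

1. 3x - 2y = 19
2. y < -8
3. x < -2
Yes

Take x = -3, y = -14. Substituting into each constraint:
  (1) 3(-3) - 2(-14) = 19 ✓
  (2) -14 < -8 ✓
  (3) -3 < -2 ✓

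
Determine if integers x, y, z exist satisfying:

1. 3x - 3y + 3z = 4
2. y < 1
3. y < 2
No

Even the single constraint (3x - 3y + 3z = 4) is infeasible over the integers.

  - 3x - 3y + 3z = 4: every term on the left is divisible by 3, so the LHS ≡ 0 (mod 3), but the RHS 4 is not — no integer solution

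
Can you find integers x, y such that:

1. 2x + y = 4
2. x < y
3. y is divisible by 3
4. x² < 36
Yes

Take x = -1, y = 6. Substituting into each constraint:
  (1) 2(-1) + 6 = 4 ✓
  (2) -1 < 6 ✓
  (3) 6 = 3 × 2, remainder 0 ✓
  (4) x² = (-1)² = 1, and 1 < 36 ✓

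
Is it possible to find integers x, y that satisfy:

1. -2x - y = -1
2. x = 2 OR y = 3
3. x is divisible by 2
Yes

Take x = 2, y = -3. Substituting into each constraint:
  (1) -2(2) + 3 = -1 ✓
  (2) x = 2, target 2 ✓ (first branch holds)
  (3) 2 = 2 × 1, remainder 0 ✓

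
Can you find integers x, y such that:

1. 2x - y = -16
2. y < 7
Yes

Take x = -5, y = 6. Substituting into each constraint:
  (1) 2(-5) + (-6) = -16 ✓
  (2) 6 < 7 ✓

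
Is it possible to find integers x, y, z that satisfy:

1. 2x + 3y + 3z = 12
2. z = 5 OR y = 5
Yes

Take x = 0, y = -1, z = 5. Substituting into each constraint:
  (1) 2(0) + 3(-1) + 3(5) = 12 ✓
  (2) z = 5, target 5 ✓ (first branch holds)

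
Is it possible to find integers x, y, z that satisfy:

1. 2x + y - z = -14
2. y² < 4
Yes

Take x = 0, y = 0, z = 14. Substituting into each constraint:
  (1) 2(0) + 0 + (-14) = -14 ✓
  (2) y² = (0)² = 0, and 0 < 4 ✓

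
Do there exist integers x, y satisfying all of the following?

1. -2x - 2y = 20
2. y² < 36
Yes

Take x = -10, y = 0. Substituting into each constraint:
  (1) -2(-10) - 2(0) = 20 ✓
  (2) y² = (0)² = 0, and 0 < 36 ✓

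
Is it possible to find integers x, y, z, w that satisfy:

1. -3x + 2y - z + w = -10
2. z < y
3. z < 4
Yes

Take x = 0, y = 1, z = 0, w = -12. Substituting into each constraint:
  (1) -3(0) + 2(1) + 0 + (-12) = -10 ✓
  (2) 0 < 1 ✓
  (3) 0 < 4 ✓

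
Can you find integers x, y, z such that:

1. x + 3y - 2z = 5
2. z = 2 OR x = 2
Yes

Take x = 2, y = 1, z = 0. Substituting into each constraint:
  (1) 2 + 3(1) - 2(0) = 5 ✓
  (2) x = 2, target 2 ✓ (second branch holds)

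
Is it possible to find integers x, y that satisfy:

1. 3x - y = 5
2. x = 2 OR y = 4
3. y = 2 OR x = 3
Yes

Take x = 3, y = 4. Substituting into each constraint:
  (1) 3(3) + (-4) = 5 ✓
  (2) y = 4, target 4 ✓ (second branch holds)
  (3) x = 3, target 3 ✓ (second branch holds)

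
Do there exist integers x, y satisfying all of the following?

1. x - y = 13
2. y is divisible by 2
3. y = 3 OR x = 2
No

The full constraint system is jointly infeasible over the integers. Each constraint and what it forces:

  - x - y = 13: is a linear equation tying the variables together
  - y is divisible by 2: restricts y to multiples of 2
  - y = 3 OR x = 2: forces a choice: either y = 3 or x = 2

Split on the disjunction (y = 3 OR x = 2):
  • If y = 3: this contradicts the divisibility constraint — 3 is not a multiple of 2.
  • If x = 2: with x = 2, writing y = 2y', every remaining term of the linear equation is divisible by 2, so the left side is ≡ 0 (mod 2); but the right side 11 ≡ 1 (mod 2). No integers can satisfy it.
Both branches are infeasible, so the system has no integer solution.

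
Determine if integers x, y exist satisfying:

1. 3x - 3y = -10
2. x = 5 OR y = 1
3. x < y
No

Even the single constraint (3x - 3y = -10) is infeasible over the integers.

  - 3x - 3y = -10: every term on the left is divisible by 3, so the LHS ≡ 0 (mod 3), but the RHS -10 is not — no integer solution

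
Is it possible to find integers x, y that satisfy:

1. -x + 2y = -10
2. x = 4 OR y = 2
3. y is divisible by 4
No

The full constraint system is jointly infeasible over the integers. Each constraint and what it forces:

  - -x + 2y = -10: is a linear equation tying the variables together
  - x = 4 OR y = 2: forces a choice: either x = 4 or y = 2
  - y is divisible by 4: restricts y to multiples of 4

Split on the disjunction (x = 4 OR y = 2):
  • If x = 4: with x = 4, writing y = 4y', every remaining term of the linear equation is divisible by 8, so the left side is ≡ 0 (mod 8); but the right side -6 ≡ 2 (mod 8). No integers can satisfy it.
  • If y = 2: this contradicts the divisibility constraint — 2 is not a multiple of 4.
Both branches are infeasible, so the system has no integer solution.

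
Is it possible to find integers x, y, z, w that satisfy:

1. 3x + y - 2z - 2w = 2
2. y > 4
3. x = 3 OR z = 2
Yes

Take x = 3, y = 5, z = 0, w = 6. Substituting into each constraint:
  (1) 3(3) + 5 - 2(0) - 2(6) = 2 ✓
  (2) 5 > 4 ✓
  (3) x = 3, target 3 ✓ (first branch holds)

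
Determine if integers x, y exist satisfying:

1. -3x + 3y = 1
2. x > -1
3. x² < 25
No

Even the single constraint (-3x + 3y = 1) is infeasible over the integers.

  - -3x + 3y = 1: every term on the left is divisible by 3, so the LHS ≡ 0 (mod 3), but the RHS 1 is not — no integer solution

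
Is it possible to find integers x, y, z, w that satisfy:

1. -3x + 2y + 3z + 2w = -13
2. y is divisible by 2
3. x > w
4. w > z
Yes

Take x = 2, y = -2, z = -1, w = 0. Substituting into each constraint:
  (1) -3(2) + 2(-2) + 3(-1) + 2(0) = -13 ✓
  (2) -2 = 2 × -1, remainder 0 ✓
  (3) 2 > 0 ✓
  (4) 0 > -1 ✓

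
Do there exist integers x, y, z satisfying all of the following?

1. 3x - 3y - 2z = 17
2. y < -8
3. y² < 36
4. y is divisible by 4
No

A contradictory subset is {y < -8, y² < 36}. No integer assignment can satisfy these jointly:

  - y < -8: bounds one variable relative to a constant
  - y² < 36: restricts y to |y| ≤ 5

Direct contradiction: the bounds on y require y ≥ -5 and y ≤ -9 simultaneously, which is empty.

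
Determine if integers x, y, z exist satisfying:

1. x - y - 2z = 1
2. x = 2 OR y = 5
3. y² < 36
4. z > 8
Yes

Take x = 24, y = 5, z = 9. Substituting into each constraint:
  (1) 24 + (-5) - 2(9) = 1 ✓
  (2) y = 5, target 5 ✓ (second branch holds)
  (3) y² = (5)² = 25, and 25 < 36 ✓
  (4) 9 > 8 ✓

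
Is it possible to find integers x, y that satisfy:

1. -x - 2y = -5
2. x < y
Yes

Take x = 1, y = 2. Substituting into each constraint:
  (1) (-1) - 2(2) = -5 ✓
  (2) 1 < 2 ✓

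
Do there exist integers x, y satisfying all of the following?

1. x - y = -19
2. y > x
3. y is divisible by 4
Yes

Take x = -19, y = 0. Substituting into each constraint:
  (1) (-19) + 0 = -19 ✓
  (2) 0 > -19 ✓
  (3) 0 = 4 × 0, remainder 0 ✓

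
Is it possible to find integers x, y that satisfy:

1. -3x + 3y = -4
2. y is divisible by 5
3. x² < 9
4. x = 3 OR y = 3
No

Even the single constraint (-3x + 3y = -4) is infeasible over the integers.

  - -3x + 3y = -4: every term on the left is divisible by 3, so the LHS ≡ 0 (mod 3), but the RHS -4 is not — no integer solution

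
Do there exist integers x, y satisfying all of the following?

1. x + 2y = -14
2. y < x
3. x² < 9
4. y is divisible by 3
Yes

Take x = -2, y = -6. Substituting into each constraint:
  (1) (-2) + 2(-6) = -14 ✓
  (2) -6 < -2 ✓
  (3) x² = (-2)² = 4, and 4 < 9 ✓
  (4) -6 = 3 × -2, remainder 0 ✓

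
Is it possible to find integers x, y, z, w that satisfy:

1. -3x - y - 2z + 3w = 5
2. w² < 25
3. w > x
Yes

Take x = -1, y = 0, z = -1, w = 0. Substituting into each constraint:
  (1) -3(-1) + 0 - 2(-1) + 3(0) = 5 ✓
  (2) w² = (0)² = 0, and 0 < 25 ✓
  (3) 0 > -1 ✓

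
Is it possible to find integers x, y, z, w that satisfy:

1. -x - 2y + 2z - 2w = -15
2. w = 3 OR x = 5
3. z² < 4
Yes

Take x = 5, y = 0, z = -1, w = 4. Substituting into each constraint:
  (1) (-5) - 2(0) + 2(-1) - 2(4) = -15 ✓
  (2) x = 5, target 5 ✓ (second branch holds)
  (3) z² = (-1)² = 1, and 1 < 4 ✓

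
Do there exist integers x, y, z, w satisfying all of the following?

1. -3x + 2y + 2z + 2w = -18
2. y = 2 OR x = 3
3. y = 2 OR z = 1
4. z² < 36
Yes

Take x = 6, y = 2, z = 0, w = -2. Substituting into each constraint:
  (1) -3(6) + 2(2) + 2(0) + 2(-2) = -18 ✓
  (2) y = 2, target 2 ✓ (first branch holds)
  (3) y = 2, target 2 ✓ (first branch holds)
  (4) z² = (0)² = 0, and 0 < 36 ✓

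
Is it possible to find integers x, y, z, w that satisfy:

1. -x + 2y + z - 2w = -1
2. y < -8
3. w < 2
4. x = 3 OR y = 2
Yes

Take x = 3, y = -9, z = 0, w = -10. Substituting into each constraint:
  (1) (-3) + 2(-9) + 0 - 2(-10) = -1 ✓
  (2) -9 < -8 ✓
  (3) -10 < 2 ✓
  (4) x = 3, target 3 ✓ (first branch holds)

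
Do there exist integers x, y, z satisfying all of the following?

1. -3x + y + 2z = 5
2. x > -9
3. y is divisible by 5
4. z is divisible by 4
Yes

Take x = 1, y = 0, z = 4. Substituting into each constraint:
  (1) -3(1) + 0 + 2(4) = 5 ✓
  (2) 1 > -9 ✓
  (3) 0 = 5 × 0, remainder 0 ✓
  (4) 4 = 4 × 1, remainder 0 ✓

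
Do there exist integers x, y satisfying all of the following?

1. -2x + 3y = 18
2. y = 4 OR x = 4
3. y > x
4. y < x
No

A contradictory subset is {y > x, y < x}. No integer assignment can satisfy these jointly:

  - y > x: bounds one variable relative to another variable
  - y < x: bounds one variable relative to another variable

Direct contradiction: y > x and x > y cannot both hold.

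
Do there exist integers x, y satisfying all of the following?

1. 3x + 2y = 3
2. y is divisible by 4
Yes

Take x = 1, y = 0. Substituting into each constraint:
  (1) 3(1) + 2(0) = 3 ✓
  (2) 0 = 4 × 0, remainder 0 ✓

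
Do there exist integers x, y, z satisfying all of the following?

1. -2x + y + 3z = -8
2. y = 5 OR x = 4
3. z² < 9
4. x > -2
Yes

Take x = 4, y = 0, z = 0. Substituting into each constraint:
  (1) -2(4) + 0 + 3(0) = -8 ✓
  (2) x = 4, target 4 ✓ (second branch holds)
  (3) z² = (0)² = 0, and 0 < 9 ✓
  (4) 4 > -2 ✓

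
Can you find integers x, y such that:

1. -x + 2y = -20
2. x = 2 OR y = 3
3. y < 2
Yes

Take x = 2, y = -9. Substituting into each constraint:
  (1) (-2) + 2(-9) = -20 ✓
  (2) x = 2, target 2 ✓ (first branch holds)
  (3) -9 < 2 ✓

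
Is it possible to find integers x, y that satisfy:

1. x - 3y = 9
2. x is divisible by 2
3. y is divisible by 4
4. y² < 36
No

A contradictory subset is {x - 3y = 9, x is divisible by 2, y is divisible by 4}. No integer assignment can satisfy these jointly:

  - x - 3y = 9: is a linear equation tying the variables together
  - x is divisible by 2: restricts x to multiples of 2
  - y is divisible by 4: restricts y to multiples of 4

Modular obstruction: writing x = 2x' and writing y = 4y', every remaining term of the linear equation is divisible by 2, so the left side is ≡ 0 (mod 2); but the right side 9 ≡ 1 (mod 2). No integers can satisfy it.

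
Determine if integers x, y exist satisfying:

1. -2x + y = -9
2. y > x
Yes

Take x = 10, y = 11. Substituting into each constraint:
  (1) -2(10) + 11 = -9 ✓
  (2) 11 > 10 ✓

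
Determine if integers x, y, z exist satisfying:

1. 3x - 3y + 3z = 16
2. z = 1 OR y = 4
No

Even the single constraint (3x - 3y + 3z = 16) is infeasible over the integers.

  - 3x - 3y + 3z = 16: every term on the left is divisible by 3, so the LHS ≡ 0 (mod 3), but the RHS 16 is not — no integer solution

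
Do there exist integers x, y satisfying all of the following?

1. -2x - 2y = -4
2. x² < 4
Yes

Take x = 0, y = 2. Substituting into each constraint:
  (1) -2(0) - 2(2) = -4 ✓
  (2) x² = (0)² = 0, and 0 < 4 ✓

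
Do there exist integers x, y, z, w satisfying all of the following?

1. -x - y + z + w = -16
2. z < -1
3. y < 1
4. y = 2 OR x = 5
Yes

Take x = 5, y = 0, z = -11, w = 0. Substituting into each constraint:
  (1) (-5) + 0 + (-11) + 0 = -16 ✓
  (2) -11 < -1 ✓
  (3) 0 < 1 ✓
  (4) x = 5, target 5 ✓ (second branch holds)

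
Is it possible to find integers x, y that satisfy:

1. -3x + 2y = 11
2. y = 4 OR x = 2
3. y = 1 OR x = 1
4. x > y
No

A contradictory subset is {-3x + 2y = 11, y = 4 OR x = 2, x > y}. No integer assignment can satisfy these jointly:

  - -3x + 2y = 11: is a linear equation tying the variables together
  - y = 4 OR x = 2: forces a choice: either y = 4 or x = 2
  - x > y: bounds one variable relative to another variable

Split on the disjunction (y = 4 OR x = 2):
  • If y = 4: the equation forces x = -1, giving (y, x) = (4, -1), which violates x > y.
  • If x = 2: with x = 2, every remaining term of the linear equation is divisible by 2, so the left side is ≡ 0 (mod 2); but the right side 17 ≡ 1 (mod 2). No integers can satisfy it.
Both branches are infeasible, so the system has no integer solution.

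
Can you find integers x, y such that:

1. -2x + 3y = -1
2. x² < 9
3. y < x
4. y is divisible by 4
No

A contradictory subset is {-2x + 3y = -1, y is divisible by 4}. No integer assignment can satisfy these jointly:

  - -2x + 3y = -1: is a linear equation tying the variables together
  - y is divisible by 4: restricts y to multiples of 4

Modular obstruction: writing y = 4y', every remaining term of the linear equation is divisible by 2, so the left side is ≡ 0 (mod 2); but the right side -1 ≡ 1 (mod 2). No integers can satisfy it.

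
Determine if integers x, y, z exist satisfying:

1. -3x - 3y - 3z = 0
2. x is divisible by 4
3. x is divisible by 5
Yes

Take x = 0, y = 0, z = 0. Substituting into each constraint:
  (1) -3(0) - 3(0) - 3(0) = 0 ✓
  (2) 0 = 4 × 0, remainder 0 ✓
  (3) 0 = 5 × 0, remainder 0 ✓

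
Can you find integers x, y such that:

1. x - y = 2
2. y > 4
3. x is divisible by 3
Yes

Take x = 9, y = 7. Substituting into each constraint:
  (1) 9 + (-7) = 2 ✓
  (2) 7 > 4 ✓
  (3) 9 = 3 × 3, remainder 0 ✓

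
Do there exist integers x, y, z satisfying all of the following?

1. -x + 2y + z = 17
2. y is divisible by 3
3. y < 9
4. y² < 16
Yes

Take x = -17, y = 0, z = 0. Substituting into each constraint:
  (1) 17 + 2(0) + 0 = 17 ✓
  (2) 0 = 3 × 0, remainder 0 ✓
  (3) 0 < 9 ✓
  (4) y² = (0)² = 0, and 0 < 16 ✓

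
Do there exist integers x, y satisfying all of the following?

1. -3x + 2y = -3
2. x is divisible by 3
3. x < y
Yes

Take x = 9, y = 12. Substituting into each constraint:
  (1) -3(9) + 2(12) = -3 ✓
  (2) 9 = 3 × 3, remainder 0 ✓
  (3) 9 < 12 ✓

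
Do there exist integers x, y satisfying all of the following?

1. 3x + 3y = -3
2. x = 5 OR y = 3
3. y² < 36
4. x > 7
No

A contradictory subset is {3x + 3y = -3, x = 5 OR y = 3, x > 7}. No integer assignment can satisfy these jointly:

  - 3x + 3y = -3: is a linear equation tying the variables together
  - x = 5 OR y = 3: forces a choice: either x = 5 or y = 3
  - x > 7: bounds one variable relative to a constant

Split on the disjunction (x = 5 OR y = 3):
  • If x = 5: this contradicts the bound x ≥ 8.
  • If y = 3: the equation forces x = -4, which contradicts the bound x ≥ 8.
Both branches are infeasible, so the system has no integer solution.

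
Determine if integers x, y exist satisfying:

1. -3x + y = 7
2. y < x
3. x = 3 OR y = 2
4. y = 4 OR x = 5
No

A contradictory subset is {-3x + y = 7, y < x, x = 3 OR y = 2}. No integer assignment can satisfy these jointly:

  - -3x + y = 7: is a linear equation tying the variables together
  - y < x: bounds one variable relative to another variable
  - x = 3 OR y = 2: forces a choice: either x = 3 or y = 2

Split on the disjunction (x = 3 OR y = 2):
  • If x = 3: the equation forces y = 16, giving (x, y) = (3, 16), which violates x > y.
  • If y = 2: with y = 2, every remaining term of the linear equation is divisible by 3, so the left side is ≡ 0 (mod 3); but the right side 5 ≡ 2 (mod 3). No integers can satisfy it.
Both branches are infeasible, so the system has no integer solution.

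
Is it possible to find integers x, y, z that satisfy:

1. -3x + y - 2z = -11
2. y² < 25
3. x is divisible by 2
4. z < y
Yes

Take x = 4, y = 1, z = 0. Substituting into each constraint:
  (1) -3(4) + 1 - 2(0) = -11 ✓
  (2) y² = (1)² = 1, and 1 < 25 ✓
  (3) 4 = 2 × 2, remainder 0 ✓
  (4) 0 < 1 ✓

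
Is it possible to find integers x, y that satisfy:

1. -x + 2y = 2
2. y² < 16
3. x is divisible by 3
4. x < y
Yes

Take x = 0, y = 1. Substituting into each constraint:
  (1) 0 + 2(1) = 2 ✓
  (2) y² = (1)² = 1, and 1 < 16 ✓
  (3) 0 = 3 × 0, remainder 0 ✓
  (4) 0 < 1 ✓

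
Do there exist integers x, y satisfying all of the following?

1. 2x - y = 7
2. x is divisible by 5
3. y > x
Yes

Take x = 10, y = 13. Substituting into each constraint:
  (1) 2(10) + (-13) = 7 ✓
  (2) 10 = 5 × 2, remainder 0 ✓
  (3) 13 > 10 ✓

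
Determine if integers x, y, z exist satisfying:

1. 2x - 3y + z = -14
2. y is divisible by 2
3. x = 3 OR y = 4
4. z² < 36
Yes

Take x = 0, y = 4, z = -2. Substituting into each constraint:
  (1) 2(0) - 3(4) + (-2) = -14 ✓
  (2) 4 = 2 × 2, remainder 0 ✓
  (3) y = 4, target 4 ✓ (second branch holds)
  (4) z² = (-2)² = 4, and 4 < 36 ✓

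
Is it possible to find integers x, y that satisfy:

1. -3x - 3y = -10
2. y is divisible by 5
No

Even the single constraint (-3x - 3y = -10) is infeasible over the integers.

  - -3x - 3y = -10: every term on the left is divisible by 3, so the LHS ≡ 0 (mod 3), but the RHS -10 is not — no integer solution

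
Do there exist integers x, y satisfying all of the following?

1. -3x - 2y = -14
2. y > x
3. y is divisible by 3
No

A contradictory subset is {-3x - 2y = -14, y is divisible by 3}. No integer assignment can satisfy these jointly:

  - -3x - 2y = -14: is a linear equation tying the variables together
  - y is divisible by 3: restricts y to multiples of 3

Modular obstruction: writing y = 3y', every remaining term of the linear equation is divisible by 3, so the left side is ≡ 0 (mod 3); but the right side -14 ≡ 1 (mod 3). No integers can satisfy it.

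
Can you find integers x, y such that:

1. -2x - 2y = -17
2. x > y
No

Even the single constraint (-2x - 2y = -17) is infeasible over the integers.

  - -2x - 2y = -17: every term on the left is divisible by 2, so the LHS ≡ 0 (mod 2), but the RHS -17 is not — no integer solution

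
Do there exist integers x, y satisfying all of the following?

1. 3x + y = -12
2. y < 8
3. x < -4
Yes

Take x = -5, y = 3. Substituting into each constraint:
  (1) 3(-5) + 3 = -12 ✓
  (2) 3 < 8 ✓
  (3) -5 < -4 ✓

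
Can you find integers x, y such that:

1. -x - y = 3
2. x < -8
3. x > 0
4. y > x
No

A contradictory subset is {x < -8, x > 0}. No integer assignment can satisfy these jointly:

  - x < -8: bounds one variable relative to a constant
  - x > 0: bounds one variable relative to a constant

Direct contradiction: the bounds on x require x ≥ 1 and x ≤ -9 simultaneously, which is empty.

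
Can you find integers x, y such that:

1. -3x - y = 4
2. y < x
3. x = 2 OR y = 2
Yes

Take x = 2, y = -10. Substituting into each constraint:
  (1) -3(2) + 10 = 4 ✓
  (2) -10 < 2 ✓
  (3) x = 2, target 2 ✓ (first branch holds)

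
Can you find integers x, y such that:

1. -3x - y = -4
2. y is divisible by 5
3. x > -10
Yes

Take x = 3, y = -5. Substituting into each constraint:
  (1) -3(3) + 5 = -4 ✓
  (2) -5 = 5 × -1, remainder 0 ✓
  (3) 3 > -10 ✓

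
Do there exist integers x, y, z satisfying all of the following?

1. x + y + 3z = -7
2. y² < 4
Yes

Take x = -7, y = 0, z = 0. Substituting into each constraint:
  (1) (-7) + 0 + 3(0) = -7 ✓
  (2) y² = (0)² = 0, and 0 < 4 ✓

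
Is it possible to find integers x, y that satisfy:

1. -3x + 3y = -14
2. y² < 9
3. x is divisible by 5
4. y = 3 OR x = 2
No

Even the single constraint (-3x + 3y = -14) is infeasible over the integers.

  - -3x + 3y = -14: every term on the left is divisible by 3, so the LHS ≡ 0 (mod 3), but the RHS -14 is not — no integer solution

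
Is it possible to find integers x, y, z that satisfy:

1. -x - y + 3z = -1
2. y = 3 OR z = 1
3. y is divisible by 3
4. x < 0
Yes

Take x = -2, y = 3, z = 0. Substituting into each constraint:
  (1) 2 + (-3) + 3(0) = -1 ✓
  (2) y = 3, target 3 ✓ (first branch holds)
  (3) 3 = 3 × 1, remainder 0 ✓
  (4) -2 < 0 ✓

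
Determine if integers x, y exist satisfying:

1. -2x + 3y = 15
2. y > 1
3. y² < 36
Yes

Take x = -3, y = 3. Substituting into each constraint:
  (1) -2(-3) + 3(3) = 15 ✓
  (2) 3 > 1 ✓
  (3) y² = (3)² = 9, and 9 < 36 ✓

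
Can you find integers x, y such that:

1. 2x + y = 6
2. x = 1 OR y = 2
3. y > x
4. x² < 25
Yes

Take x = 1, y = 4. Substituting into each constraint:
  (1) 2(1) + 4 = 6 ✓
  (2) x = 1, target 1 ✓ (first branch holds)
  (3) 4 > 1 ✓
  (4) x² = (1)² = 1, and 1 < 25 ✓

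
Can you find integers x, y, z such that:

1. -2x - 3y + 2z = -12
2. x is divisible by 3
Yes

Take x = 0, y = 0, z = -6. Substituting into each constraint:
  (1) -2(0) - 3(0) + 2(-6) = -12 ✓
  (2) 0 = 3 × 0, remainder 0 ✓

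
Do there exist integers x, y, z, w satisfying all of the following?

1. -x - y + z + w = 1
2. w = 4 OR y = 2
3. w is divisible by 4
Yes

Take x = 0, y = 3, z = 0, w = 4. Substituting into each constraint:
  (1) 0 + (-3) + 0 + 4 = 1 ✓
  (2) w = 4, target 4 ✓ (first branch holds)
  (3) 4 = 4 × 1, remainder 0 ✓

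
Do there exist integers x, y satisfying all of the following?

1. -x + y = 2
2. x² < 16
Yes

Take x = 0, y = 2. Substituting into each constraint:
  (1) 0 + 2 = 2 ✓
  (2) x² = (0)² = 0, and 0 < 16 ✓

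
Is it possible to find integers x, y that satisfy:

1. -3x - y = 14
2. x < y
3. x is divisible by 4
Yes

Take x = -4, y = -2. Substituting into each constraint:
  (1) -3(-4) + 2 = 14 ✓
  (2) -4 < -2 ✓
  (3) -4 = 4 × -1, remainder 0 ✓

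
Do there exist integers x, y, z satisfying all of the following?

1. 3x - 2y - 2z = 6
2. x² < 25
Yes

Take x = 0, y = -3, z = 0. Substituting into each constraint:
  (1) 3(0) - 2(-3) - 2(0) = 6 ✓
  (2) x² = (0)² = 0, and 0 < 25 ✓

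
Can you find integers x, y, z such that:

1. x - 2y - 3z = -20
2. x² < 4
Yes

Take x = 0, y = 1, z = 6. Substituting into each constraint:
  (1) 0 - 2(1) - 3(6) = -20 ✓
  (2) x² = (0)² = 0, and 0 < 4 ✓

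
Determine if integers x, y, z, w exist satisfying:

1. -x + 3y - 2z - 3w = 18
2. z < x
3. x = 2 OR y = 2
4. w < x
Yes

Take x = 0, y = 2, z = -3, w = -2. Substituting into each constraint:
  (1) 0 + 3(2) - 2(-3) - 3(-2) = 18 ✓
  (2) -3 < 0 ✓
  (3) y = 2, target 2 ✓ (second branch holds)
  (4) -2 < 0 ✓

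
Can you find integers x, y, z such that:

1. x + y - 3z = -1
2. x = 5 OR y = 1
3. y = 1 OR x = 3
Yes

Take x = -2, y = 1, z = 0. Substituting into each constraint:
  (1) (-2) + 1 - 3(0) = -1 ✓
  (2) y = 1, target 1 ✓ (second branch holds)
  (3) y = 1, target 1 ✓ (first branch holds)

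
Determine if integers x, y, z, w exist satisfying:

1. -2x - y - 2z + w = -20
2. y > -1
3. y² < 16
Yes

Take x = 0, y = 0, z = 10, w = 0. Substituting into each constraint:
  (1) -2(0) + 0 - 2(10) + 0 = -20 ✓
  (2) 0 > -1 ✓
  (3) y² = (0)² = 0, and 0 < 16 ✓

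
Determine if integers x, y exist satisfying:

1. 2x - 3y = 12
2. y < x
Yes

Take x = -9, y = -10. Substituting into each constraint:
  (1) 2(-9) - 3(-10) = 12 ✓
  (2) -10 < -9 ✓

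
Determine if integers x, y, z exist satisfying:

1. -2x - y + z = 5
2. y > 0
Yes

Take x = 0, y = 1, z = 6. Substituting into each constraint:
  (1) -2(0) + (-1) + 6 = 5 ✓
  (2) 1 > 0 ✓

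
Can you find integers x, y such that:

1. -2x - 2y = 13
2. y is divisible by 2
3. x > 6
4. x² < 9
No

Even the single constraint (-2x - 2y = 13) is infeasible over the integers.

  - -2x - 2y = 13: every term on the left is divisible by 2, so the LHS ≡ 0 (mod 2), but the RHS 13 is not — no integer solution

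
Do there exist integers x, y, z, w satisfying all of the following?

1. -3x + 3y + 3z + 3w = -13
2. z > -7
No

Even the single constraint (-3x + 3y + 3z + 3w = -13) is infeasible over the integers.

  - -3x + 3y + 3z + 3w = -13: every term on the left is divisible by 3, so the LHS ≡ 0 (mod 3), but the RHS -13 is not — no integer solution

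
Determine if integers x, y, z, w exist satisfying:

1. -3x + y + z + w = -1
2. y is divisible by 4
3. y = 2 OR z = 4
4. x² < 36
Yes

Take x = 0, y = 4, z = 4, w = -9. Substituting into each constraint:
  (1) -3(0) + 4 + 4 + (-9) = -1 ✓
  (2) 4 = 4 × 1, remainder 0 ✓
  (3) z = 4, target 4 ✓ (second branch holds)
  (4) x² = (0)² = 0, and 0 < 36 ✓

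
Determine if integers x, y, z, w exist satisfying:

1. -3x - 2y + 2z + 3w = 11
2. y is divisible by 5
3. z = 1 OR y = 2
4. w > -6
Yes

Take x = -18, y = 15, z = 1, w = -5. Substituting into each constraint:
  (1) -3(-18) - 2(15) + 2(1) + 3(-5) = 11 ✓
  (2) 15 = 5 × 3, remainder 0 ✓
  (3) z = 1, target 1 ✓ (first branch holds)
  (4) -5 > -6 ✓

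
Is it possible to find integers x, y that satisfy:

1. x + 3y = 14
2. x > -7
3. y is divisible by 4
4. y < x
Yes

Take x = 14, y = 0. Substituting into each constraint:
  (1) 14 + 3(0) = 14 ✓
  (2) 14 > -7 ✓
  (3) 0 = 4 × 0, remainder 0 ✓
  (4) 0 < 14 ✓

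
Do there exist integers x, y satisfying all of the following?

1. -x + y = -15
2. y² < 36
Yes

Take x = 15, y = 0. Substituting into each constraint:
  (1) (-15) + 0 = -15 ✓
  (2) y² = (0)² = 0, and 0 < 36 ✓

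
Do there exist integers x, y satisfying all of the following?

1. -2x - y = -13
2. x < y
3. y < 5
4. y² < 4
No

A contradictory subset is {-2x - y = -13, x < y, y < 5}. No integer assignment can satisfy these jointly:

  - -2x - y = -13: is a linear equation tying the variables together
  - x < y: bounds one variable relative to another variable
  - y < 5: bounds one variable relative to a constant

Propagating the comparison: x < y and y ≤ 4 give x ≤ 3. Range argument: with x ∈ [−∞, 3], y ∈ [−∞, 4], the left side of the equation is at least -10, but the right side is -13 < -10. No integer solution exists.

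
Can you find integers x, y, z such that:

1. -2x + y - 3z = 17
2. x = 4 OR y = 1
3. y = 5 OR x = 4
Yes

Take x = 4, y = 25, z = 0. Substituting into each constraint:
  (1) -2(4) + 25 - 3(0) = 17 ✓
  (2) x = 4, target 4 ✓ (first branch holds)
  (3) x = 4, target 4 ✓ (second branch holds)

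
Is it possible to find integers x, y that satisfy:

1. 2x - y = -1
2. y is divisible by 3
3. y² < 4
No

The full constraint system is jointly infeasible over the integers. Each constraint and what it forces:

  - 2x - y = -1: is a linear equation tying the variables together
  - y is divisible by 3: restricts y to multiples of 3
  - y² < 4: restricts y to |y| ≤ 1

The bounds confine y to {0} with 3 | y. For each value, substitute into the equation:
  • y = 0: the equation gives 2x = -1, so x would not be an integer.
Every case fails, so no integer solution exists.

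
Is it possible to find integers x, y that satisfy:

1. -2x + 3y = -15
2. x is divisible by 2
Yes

Take x = 0, y = -5. Substituting into each constraint:
  (1) -2(0) + 3(-5) = -15 ✓
  (2) 0 = 2 × 0, remainder 0 ✓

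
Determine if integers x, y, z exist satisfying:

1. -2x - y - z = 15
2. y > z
Yes

Take x = -7, y = 0, z = -1. Substituting into each constraint:
  (1) -2(-7) + 0 + 1 = 15 ✓
  (2) 0 > -1 ✓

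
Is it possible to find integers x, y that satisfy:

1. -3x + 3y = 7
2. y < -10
No

Even the single constraint (-3x + 3y = 7) is infeasible over the integers.

  - -3x + 3y = 7: every term on the left is divisible by 3, so the LHS ≡ 0 (mod 3), but the RHS 7 is not — no integer solution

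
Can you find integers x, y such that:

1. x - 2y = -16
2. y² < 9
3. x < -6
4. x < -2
Yes

Take x = -16, y = 0. Substituting into each constraint:
  (1) (-16) - 2(0) = -16 ✓
  (2) y² = (0)² = 0, and 0 < 9 ✓
  (3) -16 < -6 ✓
  (4) -16 < -2 ✓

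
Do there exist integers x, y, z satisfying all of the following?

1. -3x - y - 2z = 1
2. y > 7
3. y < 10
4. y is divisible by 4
Yes

Take x = 1, y = 8, z = -6. Substituting into each constraint:
  (1) -3(1) + (-8) - 2(-6) = 1 ✓
  (2) 8 > 7 ✓
  (3) 8 < 10 ✓
  (4) 8 = 4 × 2, remainder 0 ✓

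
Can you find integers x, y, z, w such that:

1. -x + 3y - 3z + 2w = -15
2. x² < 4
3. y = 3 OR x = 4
Yes

Take x = 0, y = 3, z = 0, w = -12. Substituting into each constraint:
  (1) 0 + 3(3) - 3(0) + 2(-12) = -15 ✓
  (2) x² = (0)² = 0, and 0 < 4 ✓
  (3) y = 3, target 3 ✓ (first branch holds)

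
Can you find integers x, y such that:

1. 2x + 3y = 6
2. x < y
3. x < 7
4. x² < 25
Yes

Take x = 0, y = 2. Substituting into each constraint:
  (1) 2(0) + 3(2) = 6 ✓
  (2) 0 < 2 ✓
  (3) 0 < 7 ✓
  (4) x² = (0)² = 0, and 0 < 25 ✓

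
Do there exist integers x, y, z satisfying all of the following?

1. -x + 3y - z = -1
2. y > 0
Yes

Take x = 4, y = 1, z = 0. Substituting into each constraint:
  (1) (-4) + 3(1) + 0 = -1 ✓
  (2) 1 > 0 ✓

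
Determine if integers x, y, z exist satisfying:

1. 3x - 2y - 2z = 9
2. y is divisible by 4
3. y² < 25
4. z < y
Yes

Take x = 1, y = 0, z = -3. Substituting into each constraint:
  (1) 3(1) - 2(0) - 2(-3) = 9 ✓
  (2) 0 = 4 × 0, remainder 0 ✓
  (3) y² = (0)² = 0, and 0 < 25 ✓
  (4) -3 < 0 ✓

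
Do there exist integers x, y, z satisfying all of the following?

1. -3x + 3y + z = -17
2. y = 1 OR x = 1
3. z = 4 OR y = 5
Yes

Take x = 1, y = 5, z = -29. Substituting into each constraint:
  (1) -3(1) + 3(5) + (-29) = -17 ✓
  (2) x = 1, target 1 ✓ (second branch holds)
  (3) y = 5, target 5 ✓ (second branch holds)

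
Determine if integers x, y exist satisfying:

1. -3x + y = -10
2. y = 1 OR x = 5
Yes

Take x = 5, y = 5. Substituting into each constraint:
  (1) -3(5) + 5 = -10 ✓
  (2) x = 5, target 5 ✓ (second branch holds)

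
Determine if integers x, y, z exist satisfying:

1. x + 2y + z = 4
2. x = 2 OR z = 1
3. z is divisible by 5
Yes

Take x = 2, y = 1, z = 0. Substituting into each constraint:
  (1) 2 + 2(1) + 0 = 4 ✓
  (2) x = 2, target 2 ✓ (first branch holds)
  (3) 0 = 5 × 0, remainder 0 ✓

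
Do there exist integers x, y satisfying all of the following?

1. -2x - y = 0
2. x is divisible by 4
Yes

Take x = 0, y = 0. Substituting into each constraint:
  (1) -2(0) + 0 = 0 ✓
  (2) 0 = 4 × 0, remainder 0 ✓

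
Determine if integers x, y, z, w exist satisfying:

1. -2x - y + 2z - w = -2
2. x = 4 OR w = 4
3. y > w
Yes

Take x = 5, y = 6, z = 9, w = 4. Substituting into each constraint:
  (1) -2(5) + (-6) + 2(9) + (-4) = -2 ✓
  (2) w = 4, target 4 ✓ (second branch holds)
  (3) 6 > 4 ✓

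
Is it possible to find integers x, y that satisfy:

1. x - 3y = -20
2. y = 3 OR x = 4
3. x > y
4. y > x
No

A contradictory subset is {x > y, y > x}. No integer assignment can satisfy these jointly:

  - x > y: bounds one variable relative to another variable
  - y > x: bounds one variable relative to another variable

Direct contradiction: x > y and y > x cannot both hold.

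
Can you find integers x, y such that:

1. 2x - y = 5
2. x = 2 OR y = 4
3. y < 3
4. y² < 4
Yes

Take x = 2, y = -1. Substituting into each constraint:
  (1) 2(2) + 1 = 5 ✓
  (2) x = 2, target 2 ✓ (first branch holds)
  (3) -1 < 3 ✓
  (4) y² = (-1)² = 1, and 1 < 4 ✓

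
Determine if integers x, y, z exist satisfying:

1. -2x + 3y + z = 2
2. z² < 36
Yes

Take x = -1, y = 0, z = 0. Substituting into each constraint:
  (1) -2(-1) + 3(0) + 0 = 2 ✓
  (2) z² = (0)² = 0, and 0 < 36 ✓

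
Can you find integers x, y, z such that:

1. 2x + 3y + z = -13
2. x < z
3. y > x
Yes

Take x = -3, y = -2, z = -1. Substituting into each constraint:
  (1) 2(-3) + 3(-2) + (-1) = -13 ✓
  (2) -3 < -1 ✓
  (3) -2 > -3 ✓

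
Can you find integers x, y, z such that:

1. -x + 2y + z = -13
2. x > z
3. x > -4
Yes

Take x = 0, y = -6, z = -1. Substituting into each constraint:
  (1) 0 + 2(-6) + (-1) = -13 ✓
  (2) 0 > -1 ✓
  (3) 0 > -4 ✓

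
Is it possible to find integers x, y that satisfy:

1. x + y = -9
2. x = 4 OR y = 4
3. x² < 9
No

The full constraint system is jointly infeasible over the integers. Each constraint and what it forces:

  - x + y = -9: is a linear equation tying the variables together
  - x = 4 OR y = 4: forces a choice: either x = 4 or y = 4
  - x² < 9: restricts x to |x| ≤ 2

Split on the disjunction (x = 4 OR y = 4):
  • If x = 4: this contradicts x² < 9, which requires |x| ≤ 2.
  • If y = 4: the equation forces x = -13, but x² < 9 requires |x| ≤ 2.
Both branches are infeasible, so the system has no integer solution.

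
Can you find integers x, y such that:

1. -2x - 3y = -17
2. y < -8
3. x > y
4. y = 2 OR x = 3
No

A contradictory subset is {-2x - 3y = -17, y < -8, y = 2 OR x = 3}. No integer assignment can satisfy these jointly:

  - -2x - 3y = -17: is a linear equation tying the variables together
  - y < -8: bounds one variable relative to a constant
  - y = 2 OR x = 3: forces a choice: either y = 2 or x = 3

Split on the disjunction (y = 2 OR x = 3):
  • If y = 2: this contradicts the bound y ≤ -9.
  • If x = 3: with x = 3, every remaining term of the linear equation is divisible by 3, so the left side is ≡ 0 (mod 3); but the right side -11 ≡ 1 (mod 3). No integers can satisfy it.
Both branches are infeasible, so the system has no integer solution.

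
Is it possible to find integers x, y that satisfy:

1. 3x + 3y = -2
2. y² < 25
No

Even the single constraint (3x + 3y = -2) is infeasible over the integers.

  - 3x + 3y = -2: every term on the left is divisible by 3, so the LHS ≡ 0 (mod 3), but the RHS -2 is not — no integer solution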